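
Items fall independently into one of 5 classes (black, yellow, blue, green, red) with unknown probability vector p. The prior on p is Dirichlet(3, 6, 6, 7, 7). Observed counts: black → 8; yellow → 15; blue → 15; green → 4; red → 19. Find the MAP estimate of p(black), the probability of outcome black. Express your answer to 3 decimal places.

MAP estimate of p(black) = 0.118

The posterior is Dirichlet(αᵢ + nᵢ) = Dirichlet(11, 21, 21, 11, 26).
For a Dirichlet(a₁,…,a_K) with all aᵢ > 1, the mode has j-th component (aⱼ − 1)/(Σaᵢ − K).
Here Σaᵢ = 90 and K = 5, so p(black) = (11 − 1)/(90 − 5) = 10/85 ≈ 0.118.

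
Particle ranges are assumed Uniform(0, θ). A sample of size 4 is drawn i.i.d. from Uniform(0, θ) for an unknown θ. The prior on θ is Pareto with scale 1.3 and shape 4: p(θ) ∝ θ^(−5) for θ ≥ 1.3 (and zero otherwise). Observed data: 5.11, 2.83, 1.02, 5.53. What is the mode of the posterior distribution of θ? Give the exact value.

The Uniform(0, θ) likelihood is θ^(−n) for θ ≥ max(xᵢ), zero otherwise. Here max(xᵢ) = 5.53.
Posterior ∝ θ^(−5) · θ^(−4) = θ^(−9) on θ ≥ max(1.3, 5.53) = 5.53.
This density is strictly decreasing in θ, so the posterior mode lies at the lower boundary of the support.

θ̂_MAP = 5.53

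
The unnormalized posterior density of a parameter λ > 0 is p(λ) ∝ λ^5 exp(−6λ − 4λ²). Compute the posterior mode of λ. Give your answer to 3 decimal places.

ℓ'(λ) = 5/λ − 6 − 8λ. Setting this to zero and multiplying by λ: 8λ² + 6λ − 5 = 0.
λ = (−6 + √(6² + 4·8·5)) / (2·8) = (−6 + √196) / 16 = (−6 + 14)/16 = 1/2.
ℓ''(λ) = −5/λ² − 8 < 0, confirming a maximum.

λ̂_MAP = 0.500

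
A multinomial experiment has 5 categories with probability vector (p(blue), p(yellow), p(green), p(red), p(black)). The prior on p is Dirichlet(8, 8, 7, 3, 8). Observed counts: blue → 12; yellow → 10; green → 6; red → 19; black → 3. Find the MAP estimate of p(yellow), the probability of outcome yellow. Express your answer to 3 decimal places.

The posterior is Dirichlet(αᵢ + nᵢ) = Dirichlet(20, 18, 13, 22, 11).
For a Dirichlet(a₁,…,a_K) with all aᵢ > 1, the mode has j-th component (aⱼ − 1)/(Σaᵢ − K).
Here Σaᵢ = 84 and K = 5, so p(yellow) = (18 − 1)/(84 − 5) = 17/79 ≈ 0.215.

MAP estimate of p(yellow) = 0.215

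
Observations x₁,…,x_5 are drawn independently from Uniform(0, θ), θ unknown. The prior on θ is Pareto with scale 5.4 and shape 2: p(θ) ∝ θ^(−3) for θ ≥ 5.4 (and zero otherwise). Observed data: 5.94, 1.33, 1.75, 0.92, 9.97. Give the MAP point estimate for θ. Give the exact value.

θ̂_MAP = 9.97

The Uniform(0, θ) likelihood is θ^(−n) for θ ≥ max(xᵢ), zero otherwise. Here max(xᵢ) = 9.97.
Posterior ∝ θ^(−3) · θ^(−5) = θ^(−8) on θ ≥ max(5.4, 9.97) = 9.97.
This density is strictly decreasing in θ, so the posterior mode lies at the lower boundary of the support.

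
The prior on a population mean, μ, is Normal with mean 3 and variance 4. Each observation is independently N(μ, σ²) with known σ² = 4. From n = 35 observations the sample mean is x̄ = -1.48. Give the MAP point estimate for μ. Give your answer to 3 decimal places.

n = 35, x̄ = -1.48.
For a Normal prior and Normal likelihood with known variance, the posterior is Normal; its mode equals its mean, the precision-weighted average.
Prior precision 1/σ₀² = 1/4 = 0.25; data precision n/σ² = 35/4 = 8.75.
μ̂ = (0.25·3 + 8.75·(-1.48)) / (0.25 + 8.75) = (-12.2)/9 = -61/45 ≈ -1.356.

μ̂_MAP = -1.356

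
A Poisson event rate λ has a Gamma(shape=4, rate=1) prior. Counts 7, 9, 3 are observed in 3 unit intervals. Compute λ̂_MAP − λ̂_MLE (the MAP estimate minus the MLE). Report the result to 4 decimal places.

Σxᵢ = 19. Posterior is Gamma(23, 4); MAP = (23−1)/4 = 22/4 ≈ 5.50000.
MLE = x̄ = 19/3 ≈ 6.33333.
Difference = 22/4 − 19/3 = -5/6 ≈ -0.8333.

MAP − MLE = -0.8333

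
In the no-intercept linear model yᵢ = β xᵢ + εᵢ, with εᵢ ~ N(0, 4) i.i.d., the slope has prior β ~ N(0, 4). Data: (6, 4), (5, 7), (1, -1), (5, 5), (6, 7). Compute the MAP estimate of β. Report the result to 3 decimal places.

log p(β | y) = −Σ(yᵢ − βxᵢ)²/(2·4) − β²/(2·4) + const.
Setting the derivative to zero: Σxᵢ(yᵢ − βxᵢ)/4 − β/4 = 0, so β = Σxᵢyᵢ / (Σxᵢ² + σ²/τ²).
Σxᵢyᵢ = 6·4 + 5·7 + 1·(-1) + 5·5 + 6·7 = 125; Σxᵢ² = 123; σ²/τ² = 1.
β̂_MAP = 125 / (123 + 1) = 125/124 ≈ 1.008.

β̂_MAP = 1.008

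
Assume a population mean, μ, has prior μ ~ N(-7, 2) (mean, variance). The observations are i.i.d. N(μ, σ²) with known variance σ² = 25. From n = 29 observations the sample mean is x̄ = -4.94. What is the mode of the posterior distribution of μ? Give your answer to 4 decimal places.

n = 29, x̄ = -4.94.
For a Normal prior and Normal likelihood with known variance, the posterior is Normal; its mode equals its mean, the precision-weighted average.
Prior precision 1/σ₀² = 1/2 = 0.5; data precision n/σ² = 29/25 = 1.16.
μ̂ = (0.5·(-7) + 1.16·(-4.94)) / (0.5 + 1.16) = (-9.2304)/1.66 = -11538/2075 ≈ -5.5605.

μ̂_MAP = -5.5605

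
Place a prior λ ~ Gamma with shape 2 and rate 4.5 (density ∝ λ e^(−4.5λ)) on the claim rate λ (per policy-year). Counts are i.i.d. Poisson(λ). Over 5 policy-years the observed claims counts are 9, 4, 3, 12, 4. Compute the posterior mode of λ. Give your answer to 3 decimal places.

λ̂_MAP = 3.474

Σxᵢ = 9+4+3+12+4 = 32, with n = 5.
Posterior ∝ λe^(−4.5λ) · λ^32e^(−5λ) = λ^33e^(−9.5λ), i.e. Gamma(shape=34, rate=9.5).
The mode of a Gamma(a, b) with a ≥ 1 (shape–rate) is (a−1)/b = 33/9.5 ≈ 3.474.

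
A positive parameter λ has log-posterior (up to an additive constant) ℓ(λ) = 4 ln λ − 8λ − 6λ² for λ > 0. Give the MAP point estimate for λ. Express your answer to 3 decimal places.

λ̂_MAP = 0.333

ℓ'(λ) = 4/λ − 8 − 12λ. Setting this to zero and multiplying by λ: 12λ² + 8λ − 4 = 0.
λ = (−8 + √(8² + 4·12·4)) / (2·12) = (−8 + √256) / 24 = (−8 + 16)/24 = 1/3.
ℓ''(λ) = −4/λ² − 12 < 0, confirming a maximum.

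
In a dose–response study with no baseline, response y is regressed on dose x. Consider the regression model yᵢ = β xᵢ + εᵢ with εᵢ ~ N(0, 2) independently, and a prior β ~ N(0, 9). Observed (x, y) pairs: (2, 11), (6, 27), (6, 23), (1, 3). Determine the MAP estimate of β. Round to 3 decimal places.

log p(β | y) = −Σ(yᵢ − βxᵢ)²/(2·2) − β²/(2·9) + const.
Setting the derivative to zero: Σxᵢ(yᵢ − βxᵢ)/2 − β/9 = 0, so β = Σxᵢyᵢ / (Σxᵢ² + σ²/τ²).
Σxᵢyᵢ = 2·11 + 6·27 + 6·23 + 1·3 = 325; Σxᵢ² = 77; σ²/τ² = 2/9.
β̂_MAP = 325 / (77 + 2/9) = 325/(695/9) = 585/139 ≈ 4.209.

β̂_MAP = 4.209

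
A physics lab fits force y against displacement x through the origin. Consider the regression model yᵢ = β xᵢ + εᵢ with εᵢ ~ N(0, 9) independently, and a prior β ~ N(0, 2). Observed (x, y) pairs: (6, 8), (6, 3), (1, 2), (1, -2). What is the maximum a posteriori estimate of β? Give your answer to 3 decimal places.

log p(β | y) = −Σ(yᵢ − βxᵢ)²/(2·9) − β²/(2·2) + const.
Setting the derivative to zero: Σxᵢ(yᵢ − βxᵢ)/9 − β/2 = 0, so β = Σxᵢyᵢ / (Σxᵢ² + σ²/τ²).
Σxᵢyᵢ = 6·8 + 6·3 + 1·2 + 1·(-2) = 66; Σxᵢ² = 74; σ²/τ² = 4.5.
β̂_MAP = 66 / (74 + 4.5) = 66/78.5 ≈ 0.841.

β̂_MAP = 0.841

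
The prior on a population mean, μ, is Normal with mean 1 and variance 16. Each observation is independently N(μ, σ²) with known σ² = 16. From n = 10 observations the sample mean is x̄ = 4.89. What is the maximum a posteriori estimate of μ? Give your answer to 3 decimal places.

n = 10, x̄ = 4.89.
For a Normal prior and Normal likelihood with known variance, the posterior is Normal; its mode equals its mean, the precision-weighted average.
Prior precision 1/σ₀² = 1/16 = 0.0625; data precision n/σ² = 10/16 = 0.625.
μ̂ = (0.0625·1 + 0.625·4.89) / (0.0625 + 0.625) = 3.11875/0.6875 = 499/110 ≈ 4.536.

μ̂_MAP = 4.536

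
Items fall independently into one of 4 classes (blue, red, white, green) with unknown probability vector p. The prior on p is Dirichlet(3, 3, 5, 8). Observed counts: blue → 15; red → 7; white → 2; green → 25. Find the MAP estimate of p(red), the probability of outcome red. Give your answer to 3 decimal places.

The posterior is Dirichlet(αᵢ + nᵢ) = Dirichlet(18, 10, 7, 33).
For a Dirichlet(a₁,…,a_K) with all aᵢ > 1, the mode has j-th component (aⱼ − 1)/(Σaᵢ − K).
Here Σaᵢ = 68 and K = 4, so p(red) = (10 − 1)/(68 − 4) = 9/64 ≈ 0.141.

MAP estimate of p(red) = 0.141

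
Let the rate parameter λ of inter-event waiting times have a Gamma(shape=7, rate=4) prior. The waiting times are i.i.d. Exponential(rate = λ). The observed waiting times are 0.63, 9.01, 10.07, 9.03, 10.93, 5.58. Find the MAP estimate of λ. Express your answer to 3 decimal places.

λ̂_MAP = 0.244

The Exponential(rate=λ) likelihood is ∝ λ^n e^(−λΣtᵢ). Here n = 6 and Σtᵢ = 0.63 + 9.01 + 10.07 + 9.03 + 10.93 + 5.58 = 45.25.
Posterior ∝ λ^6e^(−4λ) · λ^6e^(−45.25λ) = λ^12e^(−49.25λ), i.e. Gamma(13, 49.25).
Mode = (a−1)/b = 12/49.25 ≈ 0.244.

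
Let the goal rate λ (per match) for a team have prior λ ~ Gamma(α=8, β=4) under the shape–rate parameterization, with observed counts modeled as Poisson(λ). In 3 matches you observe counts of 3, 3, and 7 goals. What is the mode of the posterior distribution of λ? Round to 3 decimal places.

Σxᵢ = 3+3+7 = 13, with n = 3.
Posterior ∝ λ^7e^(−4λ) · λ^13e^(−3λ) = λ^20e^(−7λ), i.e. Gamma(shape=21, rate=7).
The mode of a Gamma(a, b) with a ≥ 1 (shape–rate) is (a−1)/b = 20/7 ≈ 2.857.

λ̂_MAP = 2.857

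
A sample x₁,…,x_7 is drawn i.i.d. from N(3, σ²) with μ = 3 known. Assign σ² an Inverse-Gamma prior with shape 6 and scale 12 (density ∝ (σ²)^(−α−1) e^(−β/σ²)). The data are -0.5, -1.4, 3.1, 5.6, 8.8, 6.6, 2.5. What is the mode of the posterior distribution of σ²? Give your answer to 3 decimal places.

σ̂²_MAP = 5.201

Sum of squared deviations about the known mean: SS = (-0.5−3)² + (-1.4−3)² + (3.1−3)² + (5.6−3)² + (8.8−3)² + (6.6−3)² + (2.5−3)² = 85.23.
The Normal likelihood contributes (σ²)^(−n/2) exp(−SS/(2σ²)), so the posterior is Inverse-Gamma(α + n/2, β + SS/2) = Inverse-Gamma(9.5, 54.615).
The mode of Inverse-Gamma(a, b) is b/(a+1) = 54.615/10.5 ≈ 5.201.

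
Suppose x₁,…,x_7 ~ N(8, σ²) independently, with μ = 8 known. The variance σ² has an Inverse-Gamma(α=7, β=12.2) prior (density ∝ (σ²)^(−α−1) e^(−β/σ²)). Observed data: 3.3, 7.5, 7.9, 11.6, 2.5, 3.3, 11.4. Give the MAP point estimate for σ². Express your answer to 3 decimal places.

σ̂²_MAP = 5.374

Sum of squared deviations about the known mean: SS = (3.3−8)² + (7.5−8)² + (7.9−8)² + (11.6−8)² + (2.5−8)² + (3.3−8)² + (11.4−8)² = 99.21.
The Normal likelihood contributes (σ²)^(−n/2) exp(−SS/(2σ²)), so the posterior is Inverse-Gamma(α + n/2, β + SS/2) = Inverse-Gamma(10.5, 61.805).
The mode of Inverse-Gamma(a, b) is b/(a+1) = 61.805/11.5 ≈ 5.374.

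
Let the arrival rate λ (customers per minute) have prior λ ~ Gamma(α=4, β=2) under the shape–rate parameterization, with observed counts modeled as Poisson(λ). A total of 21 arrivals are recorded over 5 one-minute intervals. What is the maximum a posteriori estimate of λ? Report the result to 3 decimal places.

λ̂_MAP = 3.429

Σxᵢ = 21, n = 5.
Posterior ∝ λ^3e^(−2λ) · λ^21e^(−5λ) = λ^24e^(−7λ), i.e. Gamma(shape=25, rate=7).
The mode of a Gamma(a, b) with a ≥ 1 (shape–rate) is (a−1)/b = 24/7 ≈ 3.429.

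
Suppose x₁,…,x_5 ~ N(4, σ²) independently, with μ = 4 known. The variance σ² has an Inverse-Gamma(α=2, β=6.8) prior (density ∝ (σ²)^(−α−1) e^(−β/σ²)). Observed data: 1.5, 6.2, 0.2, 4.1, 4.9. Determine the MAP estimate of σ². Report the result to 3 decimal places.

Sum of squared deviations about the known mean: SS = (1.5−4)² + (6.2−4)² + (0.2−4)² + (4.1−4)² + (4.9−4)² = 26.35.
The Normal likelihood contributes (σ²)^(−n/2) exp(−SS/(2σ²)), so the posterior is Inverse-Gamma(α + n/2, β + SS/2) = Inverse-Gamma(4.5, 19.975).
The mode of Inverse-Gamma(a, b) is b/(a+1) = 19.975/5.5 ≈ 3.632.

σ̂²_MAP = 3.632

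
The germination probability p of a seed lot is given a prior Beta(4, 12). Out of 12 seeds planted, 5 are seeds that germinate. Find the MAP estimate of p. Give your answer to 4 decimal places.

p̂_MAP = 0.3077

Prior: Beta(4, 12).
Data: 5 successes in 12 trials. The binomial likelihood contributes p^5(1−p)^7, so the posterior is Beta(4+5, 12+7) = Beta(9, 19).
For Beta(a, b) with a, b > 1 the mode is (a−1)/(a+b−2) = 8/26 ≈ 0.3077.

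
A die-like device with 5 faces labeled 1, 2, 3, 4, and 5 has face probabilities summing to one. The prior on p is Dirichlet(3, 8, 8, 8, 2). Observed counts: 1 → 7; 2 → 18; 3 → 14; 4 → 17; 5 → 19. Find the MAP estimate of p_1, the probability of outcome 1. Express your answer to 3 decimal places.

MAP estimate: 0.091

The posterior is Dirichlet(αᵢ + nᵢ) = Dirichlet(10, 26, 22, 25, 21).
For a Dirichlet(a₁,…,a_K) with all aᵢ > 1, the mode has j-th component (aⱼ − 1)/(Σaᵢ − K).
Here Σaᵢ = 104 and K = 5, so p_1 = (10 − 1)/(104 − 5) = 9/99 ≈ 0.091.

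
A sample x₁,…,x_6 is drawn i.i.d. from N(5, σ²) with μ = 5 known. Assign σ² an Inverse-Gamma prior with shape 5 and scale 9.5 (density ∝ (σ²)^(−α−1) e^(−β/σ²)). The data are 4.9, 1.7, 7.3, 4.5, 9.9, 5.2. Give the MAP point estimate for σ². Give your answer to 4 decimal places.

Sum of squared deviations about the known mean: SS = (4.9−5)² + (1.7−5)² + (7.3−5)² + (4.5−5)² + (9.9−5)² + (5.2−5)² = 40.49.
The Normal likelihood contributes (σ²)^(−n/2) exp(−SS/(2σ²)), so the posterior is Inverse-Gamma(α + n/2, β + SS/2) = Inverse-Gamma(8, 29.745).
The mode of Inverse-Gamma(a, b) is b/(a+1) = 29.745/9 ≈ 3.3050.

σ̂²_MAP = 3.3050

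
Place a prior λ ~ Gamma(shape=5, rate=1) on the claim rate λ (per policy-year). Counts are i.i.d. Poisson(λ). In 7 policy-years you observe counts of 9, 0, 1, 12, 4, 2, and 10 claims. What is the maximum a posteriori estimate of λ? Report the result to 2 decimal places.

λ̂_MAP = 5.25

Σxᵢ = 9+0+1+12+4+2+10 = 38, with n = 7.
Posterior ∝ λ^4e^(−1λ) · λ^38e^(−7λ) = λ^42e^(−8λ), i.e. Gamma(shape=43, rate=8).
The mode of a Gamma(a, b) with a ≥ 1 (shape–rate) is (a−1)/b = 42/8 ≈ 5.25.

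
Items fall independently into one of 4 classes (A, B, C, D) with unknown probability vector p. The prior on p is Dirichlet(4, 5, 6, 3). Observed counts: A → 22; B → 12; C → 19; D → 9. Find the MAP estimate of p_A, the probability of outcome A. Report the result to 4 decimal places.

The posterior is Dirichlet(αᵢ + nᵢ) = Dirichlet(26, 17, 25, 12).
For a Dirichlet(a₁,…,a_K) with all aᵢ > 1, the mode has j-th component (aⱼ − 1)/(Σaᵢ − K).
Here Σaᵢ = 80 and K = 4, so p_A = (26 − 1)/(80 − 4) = 25/76 ≈ 0.3289.

MAP estimate of p_A = 0.3289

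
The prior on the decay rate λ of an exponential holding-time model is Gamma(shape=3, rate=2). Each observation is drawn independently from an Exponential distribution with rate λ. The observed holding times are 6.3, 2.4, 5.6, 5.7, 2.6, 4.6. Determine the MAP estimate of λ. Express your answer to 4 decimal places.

The Exponential(rate=λ) likelihood is ∝ λ^n e^(−λΣtᵢ). Here n = 6 and Σtᵢ = 6.3 + 2.4 + 5.6 + 5.7 + 2.6 + 4.6 = 27.2.
Posterior ∝ λ^2e^(−2λ) · λ^6e^(−27.2λ) = λ^8e^(−29.2λ), i.e. Gamma(9, 29.2).
Mode = (a−1)/b = 8/29.2 ≈ 0.2740.

λ̂_MAP = 0.2740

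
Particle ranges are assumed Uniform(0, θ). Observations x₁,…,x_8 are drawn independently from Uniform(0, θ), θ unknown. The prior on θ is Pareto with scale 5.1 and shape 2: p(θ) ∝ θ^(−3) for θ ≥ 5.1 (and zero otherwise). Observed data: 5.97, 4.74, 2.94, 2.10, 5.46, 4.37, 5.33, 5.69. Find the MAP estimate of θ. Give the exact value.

The Uniform(0, θ) likelihood is θ^(−n) for θ ≥ max(xᵢ), zero otherwise. Here max(xᵢ) = 5.97.
Posterior ∝ θ^(−3) · θ^(−8) = θ^(−11) on θ ≥ max(5.1, 5.97) = 5.97.
This density is strictly decreasing in θ, so the posterior mode lies at the lower boundary of the support.

θ̂_MAP = 5.97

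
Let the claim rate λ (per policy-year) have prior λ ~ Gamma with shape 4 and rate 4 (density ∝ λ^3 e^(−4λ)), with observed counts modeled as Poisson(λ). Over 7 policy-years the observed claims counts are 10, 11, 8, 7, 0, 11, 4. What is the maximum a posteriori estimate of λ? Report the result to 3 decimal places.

λ̂_MAP = 4.909

Σxᵢ = 10+11+8+7+0+11+4 = 51, with n = 7.
Posterior ∝ λ^3e^(−4λ) · λ^51e^(−7λ) = λ^54e^(−11λ), i.e. Gamma(shape=55, rate=11).
The mode of a Gamma(a, b) with a ≥ 1 (shape–rate) is (a−1)/b = 54/11 ≈ 4.909.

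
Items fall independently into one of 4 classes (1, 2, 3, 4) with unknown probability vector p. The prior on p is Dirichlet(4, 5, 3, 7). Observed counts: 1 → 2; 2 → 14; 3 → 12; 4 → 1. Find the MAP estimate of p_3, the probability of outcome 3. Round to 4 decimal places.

The posterior is Dirichlet(αᵢ + nᵢ) = Dirichlet(6, 19, 15, 8).
For a Dirichlet(a₁,…,a_K) with all aᵢ > 1, the mode has j-th component (aⱼ − 1)/(Σaᵢ − K).
Here Σaᵢ = 48 and K = 4, so p_3 = (15 − 1)/(48 − 4) = 14/44 ≈ 0.3182.

MAP estimate: 0.3182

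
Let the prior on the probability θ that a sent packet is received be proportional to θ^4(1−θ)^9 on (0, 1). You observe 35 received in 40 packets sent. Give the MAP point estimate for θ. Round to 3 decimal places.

θ̂_MAP = 0.736

The prior density ∝ θ^4(1−θ)^9 is the kernel of Beta(5, 10).
Data: 35 successes in 40 trials. The binomial likelihood contributes θ^35(1−θ)^5, so the posterior is Beta(5+35, 10+5) = Beta(40, 15).
For Beta(a, b) with a, b > 1 the mode is (a−1)/(a+b−2) = 39/53 ≈ 0.736.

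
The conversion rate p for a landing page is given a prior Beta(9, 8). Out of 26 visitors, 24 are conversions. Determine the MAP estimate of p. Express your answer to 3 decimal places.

Prior: Beta(9, 8).
Data: 24 successes in 26 trials. The binomial likelihood contributes p^24(1−p)^2, so the posterior is Beta(9+24, 8+2) = Beta(33, 10).
For Beta(a, b) with a, b > 1 the mode is (a−1)/(a+b−2) = 32/41 ≈ 0.780.

p̂_MAP = 0.780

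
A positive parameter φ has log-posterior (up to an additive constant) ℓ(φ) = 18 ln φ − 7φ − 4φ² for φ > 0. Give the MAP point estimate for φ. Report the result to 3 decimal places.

φ̂_MAP = 1.125

ℓ'(φ) = 18/φ − 7 − 8φ. Setting this to zero and multiplying by φ: 8φ² + 7φ − 18 = 0.
φ = (−7 + √(7² + 4·8·18)) / (2·8) = (−7 + √625) / 16 = (−7 + 25)/16 = 9/8.
ℓ''(φ) = −18/φ² − 8 < 0, confirming a maximum.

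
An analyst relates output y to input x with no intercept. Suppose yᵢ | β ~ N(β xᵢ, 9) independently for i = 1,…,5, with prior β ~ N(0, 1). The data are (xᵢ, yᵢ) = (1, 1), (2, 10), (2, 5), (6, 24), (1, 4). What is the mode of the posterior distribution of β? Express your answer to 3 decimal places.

β̂_MAP = 3.255

log p(β | y) = −Σ(yᵢ − βxᵢ)²/(2·9) − β²/(2·1) + const.
Setting the derivative to zero: Σxᵢ(yᵢ − βxᵢ)/9 − β/1 = 0, so β = Σxᵢyᵢ / (Σxᵢ² + σ²/τ²).
Σxᵢyᵢ = 1·1 + 2·10 + 2·5 + 6·24 + 1·4 = 179; Σxᵢ² = 46; σ²/τ² = 9.
β̂_MAP = 179 / (46 + 9) = 179/55 ≈ 3.255.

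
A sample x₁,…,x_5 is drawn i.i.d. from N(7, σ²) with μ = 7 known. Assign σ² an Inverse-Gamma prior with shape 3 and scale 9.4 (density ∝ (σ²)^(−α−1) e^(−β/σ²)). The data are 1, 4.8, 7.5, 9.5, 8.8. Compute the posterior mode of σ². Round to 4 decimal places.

Sum of squared deviations about the known mean: SS = (1−7)² + (4.8−7)² + (7.5−7)² + (9.5−7)² + (8.8−7)² = 50.58.
The Normal likelihood contributes (σ²)^(−n/2) exp(−SS/(2σ²)), so the posterior is Inverse-Gamma(α + n/2, β + SS/2) = Inverse-Gamma(5.5, 34.69).
The mode of Inverse-Gamma(a, b) is b/(a+1) = 34.69/6.5 ≈ 5.3369.

σ̂²_MAP = 5.3369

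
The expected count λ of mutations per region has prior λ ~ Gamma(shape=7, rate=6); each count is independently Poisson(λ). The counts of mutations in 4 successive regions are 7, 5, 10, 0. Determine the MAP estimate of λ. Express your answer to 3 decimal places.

Σxᵢ = 7+5+10+0 = 22, with n = 4.
Posterior ∝ λ^6e^(−6λ) · λ^22e^(−4λ) = λ^28e^(−10λ), i.e. Gamma(shape=29, rate=10).
The mode of a Gamma(a, b) with a ≥ 1 (shape–rate) is (a−1)/b = 28/10 ≈ 2.800.

λ̂_MAP = 2.800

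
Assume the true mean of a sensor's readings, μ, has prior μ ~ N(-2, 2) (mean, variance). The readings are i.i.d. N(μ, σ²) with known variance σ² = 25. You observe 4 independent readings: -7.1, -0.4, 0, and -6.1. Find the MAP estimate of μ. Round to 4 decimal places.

n = 4; x̄ = ((-7.1) + (-0.4) + 0 + (-6.1))/4 = -13.6/4 = -3.4.
For a Normal prior and Normal likelihood with known variance, the posterior is Normal; its mode equals its mean, the precision-weighted average.
Prior precision 1/σ₀² = 1/2 = 0.5; data precision n/σ² = 4/25 = 0.16.
μ̂ = (0.5·(-2) + 0.16·(-3.4)) / (0.5 + 0.16) = (-1.544)/0.66 = -386/165 ≈ -2.3394.

μ̂_MAP = -2.3394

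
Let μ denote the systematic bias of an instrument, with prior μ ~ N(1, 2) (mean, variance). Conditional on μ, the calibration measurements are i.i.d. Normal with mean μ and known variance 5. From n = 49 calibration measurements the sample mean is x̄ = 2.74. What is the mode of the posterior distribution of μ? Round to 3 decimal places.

μ̂_MAP = 2.656

n = 49, x̄ = 2.74.
For a Normal prior and Normal likelihood with known variance, the posterior is Normal; its mode equals its mean, the precision-weighted average.
Prior precision 1/σ₀² = 1/2 = 0.5; data precision n/σ² = 49/5 = 9.8.
μ̂ = (0.5·1 + 9.8·2.74) / (0.5 + 9.8) = 27.352/10.3 = 6838/2575 ≈ 2.656.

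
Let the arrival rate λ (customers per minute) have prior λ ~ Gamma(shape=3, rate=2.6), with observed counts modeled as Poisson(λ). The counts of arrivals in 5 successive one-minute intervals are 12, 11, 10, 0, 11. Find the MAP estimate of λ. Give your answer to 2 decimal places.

λ̂_MAP = 6.05

Σxᵢ = 12+11+10+0+11 = 44, with n = 5.
Posterior ∝ λ^2e^(−2.6λ) · λ^44e^(−5λ) = λ^46e^(−7.6λ), i.e. Gamma(shape=47, rate=7.6).
The mode of a Gamma(a, b) with a ≥ 1 (shape–rate) is (a−1)/b = 46/7.6 ≈ 6.05.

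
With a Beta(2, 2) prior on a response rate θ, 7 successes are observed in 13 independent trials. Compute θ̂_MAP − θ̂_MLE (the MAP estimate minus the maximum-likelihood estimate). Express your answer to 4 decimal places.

MAP − MLE = -0.0051

Posterior is Beta(9, 8); MAP = (9−1)/(17−2) = 8/15 ≈ 0.53333.
MLE ignores the prior: θ̂_MLE = k/n = 7/13 ≈ 0.53846.
Difference = 8/15 − 7/13 = -1/195 ≈ -0.0051.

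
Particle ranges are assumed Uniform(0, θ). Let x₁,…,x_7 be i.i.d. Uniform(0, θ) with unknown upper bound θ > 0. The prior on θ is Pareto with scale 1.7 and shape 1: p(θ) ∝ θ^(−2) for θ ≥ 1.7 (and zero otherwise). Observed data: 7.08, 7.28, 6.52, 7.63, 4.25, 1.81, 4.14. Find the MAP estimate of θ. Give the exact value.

θ̂_MAP = 7.63

The Uniform(0, θ) likelihood is θ^(−n) for θ ≥ max(xᵢ), zero otherwise. Here max(xᵢ) = 7.63.
Posterior ∝ θ^(−2) · θ^(−7) = θ^(−9) on θ ≥ max(1.7, 7.63) = 7.63.
This density is strictly decreasing in θ, so the posterior mode lies at the lower boundary of the support.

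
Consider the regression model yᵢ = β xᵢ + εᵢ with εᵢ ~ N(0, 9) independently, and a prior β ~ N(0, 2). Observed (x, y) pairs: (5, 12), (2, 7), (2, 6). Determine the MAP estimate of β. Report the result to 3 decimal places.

β̂_MAP = 2.293

log p(β | y) = −Σ(yᵢ − βxᵢ)²/(2·9) − β²/(2·2) + const.
Setting the derivative to zero: Σxᵢ(yᵢ − βxᵢ)/9 − β/2 = 0, so β = Σxᵢyᵢ / (Σxᵢ² + σ²/τ²).
Σxᵢyᵢ = 5·12 + 2·7 + 2·6 = 86; Σxᵢ² = 33; σ²/τ² = 4.5.
β̂_MAP = 86 / (33 + 4.5) = 86/37.5 ≈ 2.293.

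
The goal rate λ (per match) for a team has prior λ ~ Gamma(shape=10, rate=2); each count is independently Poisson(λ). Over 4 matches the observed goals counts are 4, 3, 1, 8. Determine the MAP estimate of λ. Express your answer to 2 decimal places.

Σxᵢ = 4+3+1+8 = 16, with n = 4.
Posterior ∝ λ^9e^(−2λ) · λ^16e^(−4λ) = λ^25e^(−6λ), i.e. Gamma(shape=26, rate=6).
The mode of a Gamma(a, b) with a ≥ 1 (shape–rate) is (a−1)/b = 25/6 ≈ 4.17.

λ̂_MAP = 4.17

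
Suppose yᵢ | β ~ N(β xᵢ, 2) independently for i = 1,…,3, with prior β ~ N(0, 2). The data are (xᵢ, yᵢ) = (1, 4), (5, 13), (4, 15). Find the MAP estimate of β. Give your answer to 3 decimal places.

β̂_MAP = 3.000

log p(β | y) = −Σ(yᵢ − βxᵢ)²/(2·2) − β²/(2·2) + const.
Setting the derivative to zero: Σxᵢ(yᵢ − βxᵢ)/2 − β/2 = 0, so β = Σxᵢyᵢ / (Σxᵢ² + σ²/τ²).
Σxᵢyᵢ = 1·4 + 5·13 + 4·15 = 129; Σxᵢ² = 42; σ²/τ² = 1.
β̂_MAP = 129 / (42 + 1) = 129/43 ≈ 3.000.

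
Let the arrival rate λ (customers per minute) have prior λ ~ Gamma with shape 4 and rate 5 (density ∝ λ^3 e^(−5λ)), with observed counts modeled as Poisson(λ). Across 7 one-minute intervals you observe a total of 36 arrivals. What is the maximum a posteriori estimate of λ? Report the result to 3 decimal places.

Σxᵢ = 36, n = 7.
Posterior ∝ λ^3e^(−5λ) · λ^36e^(−7λ) = λ^39e^(−12λ), i.e. Gamma(shape=40, rate=12).
The mode of a Gamma(a, b) with a ≥ 1 (shape–rate) is (a−1)/b = 39/12 ≈ 3.250.

λ̂_MAP = 3.250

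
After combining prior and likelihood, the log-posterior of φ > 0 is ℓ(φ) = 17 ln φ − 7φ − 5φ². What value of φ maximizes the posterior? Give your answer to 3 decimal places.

ℓ'(φ) = 17/φ − 7 − 10φ. Setting this to zero and multiplying by φ: 10φ² + 7φ − 17 = 0.
φ = (−7 + √(7² + 4·10·17)) / (2·10) = (−7 + √729) / 20 = (−7 + 27)/20 = 1.
ℓ''(φ) = −17/φ² − 10 < 0, confirming a maximum.

φ̂_MAP = 1.000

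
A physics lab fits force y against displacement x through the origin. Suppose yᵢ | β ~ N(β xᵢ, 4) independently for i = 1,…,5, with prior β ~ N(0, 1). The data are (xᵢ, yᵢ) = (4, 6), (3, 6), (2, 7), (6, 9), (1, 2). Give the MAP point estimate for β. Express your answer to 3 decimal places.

log p(β | y) = −Σ(yᵢ − βxᵢ)²/(2·4) − β²/(2·1) + const.
Setting the derivative to zero: Σxᵢ(yᵢ − βxᵢ)/4 − β/1 = 0, so β = Σxᵢyᵢ / (Σxᵢ² + σ²/τ²).
Σxᵢyᵢ = 4·6 + 3·6 + 2·7 + 6·9 + 1·2 = 112; Σxᵢ² = 66; σ²/τ² = 4.
β̂_MAP = 112 / (66 + 4) = 112/70 ≈ 1.600.

β̂_MAP = 1.600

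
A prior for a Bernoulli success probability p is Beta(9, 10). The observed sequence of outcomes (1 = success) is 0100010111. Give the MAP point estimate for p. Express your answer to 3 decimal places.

Prior: Beta(9, 10).
Data: 5 successes in 10 trials (from the sequence). The binomial likelihood contributes p^5(1−p)^5, so the posterior is Beta(9+5, 10+5) = Beta(14, 15).
For Beta(a, b) with a, b > 1 the mode is (a−1)/(a+b−2) = 13/27 ≈ 0.481.

p̂_MAP = 0.481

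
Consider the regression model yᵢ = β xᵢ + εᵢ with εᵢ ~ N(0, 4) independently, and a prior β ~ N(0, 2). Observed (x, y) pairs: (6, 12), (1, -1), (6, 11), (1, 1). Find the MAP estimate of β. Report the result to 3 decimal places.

log p(β | y) = −Σ(yᵢ − βxᵢ)²/(2·4) − β²/(2·2) + const.
Setting the derivative to zero: Σxᵢ(yᵢ − βxᵢ)/4 − β/2 = 0, so β = Σxᵢyᵢ / (Σxᵢ² + σ²/τ²).
Σxᵢyᵢ = 6·12 + 1·(-1) + 6·11 + 1·1 = 138; Σxᵢ² = 74; σ²/τ² = 2.
β̂_MAP = 138 / (74 + 2) = 138/76 ≈ 1.816.

β̂_MAP = 1.816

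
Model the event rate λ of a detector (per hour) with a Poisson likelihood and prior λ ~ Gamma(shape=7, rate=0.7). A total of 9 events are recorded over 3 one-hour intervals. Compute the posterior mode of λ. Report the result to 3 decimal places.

Σxᵢ = 9, n = 3.
Posterior ∝ λ^6e^(−0.7λ) · λ^9e^(−3λ) = λ^15e^(−3.7λ), i.e. Gamma(shape=16, rate=3.7).
The mode of a Gamma(a, b) with a ≥ 1 (shape–rate) is (a−1)/b = 15/3.7 ≈ 4.054.

λ̂_MAP = 4.054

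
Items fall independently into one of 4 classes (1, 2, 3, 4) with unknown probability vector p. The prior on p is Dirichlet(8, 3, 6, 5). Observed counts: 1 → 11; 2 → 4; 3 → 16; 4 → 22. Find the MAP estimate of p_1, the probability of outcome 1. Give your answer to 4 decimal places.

The posterior is Dirichlet(αᵢ + nᵢ) = Dirichlet(19, 7, 22, 27).
For a Dirichlet(a₁,…,a_K) with all aᵢ > 1, the mode has j-th component (aⱼ − 1)/(Σaᵢ − K).
Here Σaᵢ = 75 and K = 4, so p_1 = (19 − 1)/(75 − 4) = 18/71 ≈ 0.2535.

MAP estimate: 0.2535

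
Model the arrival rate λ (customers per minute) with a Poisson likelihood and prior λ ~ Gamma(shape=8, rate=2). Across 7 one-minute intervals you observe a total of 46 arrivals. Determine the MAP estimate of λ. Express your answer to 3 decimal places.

Σxᵢ = 46, n = 7.
Posterior ∝ λ^7e^(−2λ) · λ^46e^(−7λ) = λ^53e^(−9λ), i.e. Gamma(shape=54, rate=9).
The mode of a Gamma(a, b) with a ≥ 1 (shape–rate) is (a−1)/b = 53/9 ≈ 5.889.

λ̂_MAP = 5.889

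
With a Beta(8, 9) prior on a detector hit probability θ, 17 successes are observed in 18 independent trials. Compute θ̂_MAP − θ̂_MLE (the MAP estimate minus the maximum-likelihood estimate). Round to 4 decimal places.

Posterior is Beta(25, 10); MAP = (25−1)/(35−2) = 24/33 ≈ 0.72727.
MLE ignores the prior: θ̂_MLE = k/n = 17/18 ≈ 0.94444.
Difference = 24/33 − 17/18 = -43/198 ≈ -0.2172.

MAP − MLE = -0.2172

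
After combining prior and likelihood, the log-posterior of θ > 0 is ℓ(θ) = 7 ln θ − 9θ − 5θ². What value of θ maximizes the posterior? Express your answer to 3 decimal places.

θ̂_MAP = 0.500

ℓ'(θ) = 7/θ − 9 − 10θ. Setting this to zero and multiplying by θ: 10θ² + 9θ − 7 = 0.
θ = (−9 + √(9² + 4·10·7)) / (2·10) = (−9 + √361) / 20 = (−9 + 19)/20 = 1/2.
ℓ''(θ) = −7/θ² − 10 < 0, confirming a maximum.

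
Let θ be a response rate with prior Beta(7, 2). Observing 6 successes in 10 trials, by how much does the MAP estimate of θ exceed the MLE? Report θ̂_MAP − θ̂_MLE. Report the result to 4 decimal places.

Posterior is Beta(13, 6); MAP = (13−1)/(19−2) = 12/17 ≈ 0.70588.
MLE ignores the prior: θ̂_MLE = k/n = 6/10 ≈ 0.60000.
Difference = 12/17 − 6/10 = 9/85 ≈ 0.1059.

MAP − MLE = 0.1059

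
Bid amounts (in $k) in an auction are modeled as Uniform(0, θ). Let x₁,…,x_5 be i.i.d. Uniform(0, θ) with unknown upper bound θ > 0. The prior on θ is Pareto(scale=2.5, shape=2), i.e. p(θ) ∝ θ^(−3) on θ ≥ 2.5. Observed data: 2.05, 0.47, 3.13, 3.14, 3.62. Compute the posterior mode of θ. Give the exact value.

The Uniform(0, θ) likelihood is θ^(−n) for θ ≥ max(xᵢ), zero otherwise. Here max(xᵢ) = 3.62.
Posterior ∝ θ^(−3) · θ^(−5) = θ^(−8) on θ ≥ max(2.5, 3.62) = 3.62.
This density is strictly decreasing in θ, so the posterior mode lies at the lower boundary of the support.

θ̂_MAP = 3.62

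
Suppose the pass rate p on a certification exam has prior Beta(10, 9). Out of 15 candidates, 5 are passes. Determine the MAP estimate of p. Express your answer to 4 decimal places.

p̂_MAP = 0.4375

Prior: Beta(10, 9).
Data: 5 successes in 15 trials. The binomial likelihood contributes p^5(1−p)^10, so the posterior is Beta(10+5, 9+10) = Beta(15, 19).
For Beta(a, b) with a, b > 1 the mode is (a−1)/(a+b−2) = 14/32 ≈ 0.4375.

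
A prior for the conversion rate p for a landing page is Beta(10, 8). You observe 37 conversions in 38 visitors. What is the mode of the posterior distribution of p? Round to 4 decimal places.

Prior: Beta(10, 8).
Data: 37 successes in 38 trials. The binomial likelihood contributes p^37(1−p)^1, so the posterior is Beta(10+37, 8+1) = Beta(47, 9).
For Beta(a, b) with a, b > 1 the mode is (a−1)/(a+b−2) = 46/54 ≈ 0.8519.

p̂_MAP = 0.8519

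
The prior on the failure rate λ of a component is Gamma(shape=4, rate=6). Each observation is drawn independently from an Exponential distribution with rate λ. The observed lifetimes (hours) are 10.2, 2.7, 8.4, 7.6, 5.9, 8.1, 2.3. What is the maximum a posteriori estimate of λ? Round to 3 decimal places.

λ̂_MAP = 0.195

The Exponential(rate=λ) likelihood is ∝ λ^n e^(−λΣtᵢ). Here n = 7 and Σtᵢ = 10.2 + 2.7 + 8.4 + 7.6 + 5.9 + 8.1 + 2.3 = 45.2.
Posterior ∝ λ^3e^(−6λ) · λ^7e^(−45.2λ) = λ^10e^(−51.2λ), i.e. Gamma(11, 51.2).
Mode = (a−1)/b = 10/51.2 ≈ 0.195.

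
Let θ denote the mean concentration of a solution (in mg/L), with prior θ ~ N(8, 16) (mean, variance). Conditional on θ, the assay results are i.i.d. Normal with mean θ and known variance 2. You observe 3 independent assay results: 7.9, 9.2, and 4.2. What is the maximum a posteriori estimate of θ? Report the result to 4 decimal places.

n = 3; x̄ = (7.9 + 9.2 + 4.2)/3 = 21.3/3 = 7.1.
For a Normal prior and Normal likelihood with known variance, the posterior is Normal; its mode equals its mean, the precision-weighted average.
Prior precision 1/σ₀² = 1/16 = 0.0625; data precision n/σ² = 3/2 = 1.5.
θ̂ = (0.0625·8 + 1.5·7.1) / (0.0625 + 1.5) = 11.15/1.5625 = 7.1360.

θ̂_MAP = 7.1360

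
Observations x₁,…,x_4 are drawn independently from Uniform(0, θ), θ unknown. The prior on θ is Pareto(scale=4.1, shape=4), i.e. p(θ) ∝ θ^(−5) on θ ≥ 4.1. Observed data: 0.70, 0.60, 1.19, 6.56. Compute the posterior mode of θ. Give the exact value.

The Uniform(0, θ) likelihood is θ^(−n) for θ ≥ max(xᵢ), zero otherwise. Here max(xᵢ) = 6.56.
Posterior ∝ θ^(−5) · θ^(−4) = θ^(−9) on θ ≥ max(4.1, 6.56) = 6.56.
This density is strictly decreasing in θ, so the posterior mode lies at the lower boundary of the support.

θ̂_MAP = 6.56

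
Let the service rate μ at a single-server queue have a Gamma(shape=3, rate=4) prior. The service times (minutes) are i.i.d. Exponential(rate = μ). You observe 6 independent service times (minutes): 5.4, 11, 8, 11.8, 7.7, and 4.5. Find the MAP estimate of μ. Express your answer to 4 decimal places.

μ̂_MAP = 0.1527

The Exponential(rate=μ) likelihood is ∝ μ^n e^(−μΣtᵢ). Here n = 6 and Σtᵢ = 5.4 + 11 + 8 + 11.8 + 7.7 + 4.5 = 48.4.
Posterior ∝ μ^2e^(−4μ) · μ^6e^(−48.4μ) = μ^8e^(−52.4μ), i.e. Gamma(9, 52.4).
Mode = (a−1)/b = 8/52.4 ≈ 0.1527.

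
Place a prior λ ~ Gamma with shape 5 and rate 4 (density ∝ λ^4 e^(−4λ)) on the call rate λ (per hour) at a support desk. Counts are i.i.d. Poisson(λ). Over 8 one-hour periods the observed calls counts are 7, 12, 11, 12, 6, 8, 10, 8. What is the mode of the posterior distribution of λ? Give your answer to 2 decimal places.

λ̂_MAP = 6.50

Σxᵢ = 7+12+11+12+6+8+10+8 = 74, with n = 8.
Posterior ∝ λ^4e^(−4λ) · λ^74e^(−8λ) = λ^78e^(−12λ), i.e. Gamma(shape=79, rate=12).
The mode of a Gamma(a, b) with a ≥ 1 (shape–rate) is (a−1)/b = 78/12 ≈ 6.50.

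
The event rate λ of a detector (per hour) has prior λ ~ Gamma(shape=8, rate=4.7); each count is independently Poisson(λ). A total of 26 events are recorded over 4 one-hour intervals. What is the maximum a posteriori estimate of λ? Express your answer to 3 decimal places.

λ̂_MAP = 3.793

Σxᵢ = 26, n = 4.
Posterior ∝ λ^7e^(−4.7λ) · λ^26e^(−4λ) = λ^33e^(−8.7λ), i.e. Gamma(shape=34, rate=8.7).
The mode of a Gamma(a, b) with a ≥ 1 (shape–rate) is (a−1)/b = 33/8.7 ≈ 3.793.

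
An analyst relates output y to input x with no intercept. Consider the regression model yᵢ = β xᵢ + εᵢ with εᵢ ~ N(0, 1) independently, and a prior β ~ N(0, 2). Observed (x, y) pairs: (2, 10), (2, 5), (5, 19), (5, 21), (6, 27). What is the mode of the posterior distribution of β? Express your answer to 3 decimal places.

β̂_MAP = 4.148

log p(β | y) = −Σ(yᵢ − βxᵢ)²/(2·1) − β²/(2·2) + const.
Setting the derivative to zero: Σxᵢ(yᵢ − βxᵢ)/1 − β/2 = 0, so β = Σxᵢyᵢ / (Σxᵢ² + σ²/τ²).
Σxᵢyᵢ = 2·10 + 2·5 + 5·19 + 5·21 + 6·27 = 392; Σxᵢ² = 94; σ²/τ² = 0.5.
β̂_MAP = 392 / (94 + 0.5) = 392/94.5 ≈ 4.148.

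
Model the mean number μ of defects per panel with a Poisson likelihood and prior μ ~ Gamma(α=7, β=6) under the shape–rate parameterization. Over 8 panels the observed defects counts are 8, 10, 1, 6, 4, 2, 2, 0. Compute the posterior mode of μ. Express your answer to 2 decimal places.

Σxᵢ = 8+10+1+6+4+2+2+0 = 33, with n = 8.
Posterior ∝ μ^6e^(−6μ) · μ^33e^(−8μ) = μ^39e^(−14μ), i.e. Gamma(shape=40, rate=14).
The mode of a Gamma(a, b) with a ≥ 1 (shape–rate) is (a−1)/b = 39/14 ≈ 2.79.

μ̂_MAP = 2.79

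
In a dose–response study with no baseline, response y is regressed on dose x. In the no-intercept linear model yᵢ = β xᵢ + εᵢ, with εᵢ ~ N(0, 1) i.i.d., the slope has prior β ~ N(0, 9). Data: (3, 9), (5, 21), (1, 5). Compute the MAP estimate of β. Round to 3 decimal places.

β̂_MAP = 3.902

log p(β | y) = −Σ(yᵢ − βxᵢ)²/(2·1) − β²/(2·9) + const.
Setting the derivative to zero: Σxᵢ(yᵢ − βxᵢ)/1 − β/9 = 0, so β = Σxᵢyᵢ / (Σxᵢ² + σ²/τ²).
Σxᵢyᵢ = 3·9 + 5·21 + 1·5 = 137; Σxᵢ² = 35; σ²/τ² = 1/9.
β̂_MAP = 137 / (35 + 1/9) = 137/(316/9) = 1233/316 ≈ 3.902.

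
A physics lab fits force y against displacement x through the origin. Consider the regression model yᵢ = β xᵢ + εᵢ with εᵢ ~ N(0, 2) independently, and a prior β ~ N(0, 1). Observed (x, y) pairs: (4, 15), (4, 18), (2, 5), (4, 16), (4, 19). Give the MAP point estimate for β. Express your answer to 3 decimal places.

β̂_MAP = 4.029

log p(β | y) = −Σ(yᵢ − βxᵢ)²/(2·2) − β²/(2·1) + const.
Setting the derivative to zero: Σxᵢ(yᵢ − βxᵢ)/2 − β/1 = 0, so β = Σxᵢyᵢ / (Σxᵢ² + σ²/τ²).
Σxᵢyᵢ = 4·15 + 4·18 + 2·5 + 4·16 + 4·19 = 282; Σxᵢ² = 68; σ²/τ² = 2.
β̂_MAP = 282 / (68 + 2) = 282/70 ≈ 4.029.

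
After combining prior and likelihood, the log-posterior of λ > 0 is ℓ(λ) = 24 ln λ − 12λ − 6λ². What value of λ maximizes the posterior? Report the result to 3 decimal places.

ℓ'(λ) = 24/λ − 12 − 12λ. Setting this to zero and multiplying by λ: 12λ² + 12λ − 24 = 0.
λ = (−12 + √(12² + 4·12·24)) / (2·12) = (−12 + √1296) / 24 = (−12 + 36)/24 = 1.
ℓ''(λ) = −24/λ² − 12 < 0, confirming a maximum.

λ̂_MAP = 1.000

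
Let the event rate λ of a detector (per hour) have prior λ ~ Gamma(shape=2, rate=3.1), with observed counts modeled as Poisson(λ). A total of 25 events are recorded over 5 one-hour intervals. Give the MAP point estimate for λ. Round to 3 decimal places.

Σxᵢ = 25, n = 5.
Posterior ∝ λe^(−3.1λ) · λ^25e^(−5λ) = λ^26e^(−8.1λ), i.e. Gamma(shape=27, rate=8.1).
The mode of a Gamma(a, b) with a ≥ 1 (shape–rate) is (a−1)/b = 26/8.1 ≈ 3.210.

λ̂_MAP = 3.210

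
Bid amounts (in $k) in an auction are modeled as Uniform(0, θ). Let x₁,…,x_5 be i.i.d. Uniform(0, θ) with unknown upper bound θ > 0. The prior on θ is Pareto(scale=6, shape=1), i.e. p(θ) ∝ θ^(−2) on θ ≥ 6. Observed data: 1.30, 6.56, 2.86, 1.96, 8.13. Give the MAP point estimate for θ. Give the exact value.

The Uniform(0, θ) likelihood is θ^(−n) for θ ≥ max(xᵢ), zero otherwise. Here max(xᵢ) = 8.13.
Posterior ∝ θ^(−2) · θ^(−5) = θ^(−7) on θ ≥ max(6, 8.13) = 8.13.
This density is strictly decreasing in θ, so the posterior mode lies at the lower boundary of the support.

θ̂_MAP = 8.13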